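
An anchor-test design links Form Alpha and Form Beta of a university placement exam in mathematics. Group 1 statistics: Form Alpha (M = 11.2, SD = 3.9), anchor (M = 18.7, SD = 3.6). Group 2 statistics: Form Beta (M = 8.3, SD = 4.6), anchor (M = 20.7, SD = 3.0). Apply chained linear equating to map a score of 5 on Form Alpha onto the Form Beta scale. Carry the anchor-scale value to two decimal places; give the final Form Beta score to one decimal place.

-3.5

Form Alpha → anchor (Group 1): v = (3.6/3.9)(5 − 11.2) + 18.7 = 12.98
anchor → Form Beta (Group 2): y = (4.6/3.0)(12.98 − 20.7) + 8.3 = -3.5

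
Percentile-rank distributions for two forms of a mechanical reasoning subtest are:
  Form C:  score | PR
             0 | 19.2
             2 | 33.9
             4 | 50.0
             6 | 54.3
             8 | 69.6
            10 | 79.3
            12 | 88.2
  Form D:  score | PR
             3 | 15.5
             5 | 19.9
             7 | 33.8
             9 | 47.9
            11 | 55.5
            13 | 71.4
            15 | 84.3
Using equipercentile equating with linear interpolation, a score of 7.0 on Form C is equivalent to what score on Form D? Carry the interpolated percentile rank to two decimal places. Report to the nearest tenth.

11.8

PR of 7.0 on Form C: 54.3 + (7.0 − 6)/(8 − 6) × (69.6 − 54.3) = 61.95
On Form D, PR 61.95 falls between score 11 (PR 55.5) and 13 (PR 71.4).
Interpolate: 11 + (61.95 − 55.5)/(71.4 − 55.5) × (13 − 11) = 11.8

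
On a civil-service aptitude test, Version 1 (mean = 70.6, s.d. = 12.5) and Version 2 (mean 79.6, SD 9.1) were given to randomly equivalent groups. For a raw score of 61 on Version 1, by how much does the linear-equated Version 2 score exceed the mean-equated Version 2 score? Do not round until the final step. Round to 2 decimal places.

Mean-equated: 61 + (79.6 − 70.6) = 70.00
Linear-equated: (9.1/12.5)(61 − 70.6) + 79.6 = 72.611
Difference = 72.611 − 70.00 = 2.61

2.61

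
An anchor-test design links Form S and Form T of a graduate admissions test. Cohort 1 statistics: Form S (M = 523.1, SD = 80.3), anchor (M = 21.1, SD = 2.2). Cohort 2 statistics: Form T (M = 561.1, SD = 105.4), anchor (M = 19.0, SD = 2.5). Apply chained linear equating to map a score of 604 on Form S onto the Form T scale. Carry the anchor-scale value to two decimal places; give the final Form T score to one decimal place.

743.2

Form S → anchor (Cohort 1): v = (2.2/80.3)(604 − 523.1) + 21.1 = 23.32
anchor → Form T (Cohort 2): y = (105.4/2.5)(23.32 − 19.0) + 561.1 = 743.2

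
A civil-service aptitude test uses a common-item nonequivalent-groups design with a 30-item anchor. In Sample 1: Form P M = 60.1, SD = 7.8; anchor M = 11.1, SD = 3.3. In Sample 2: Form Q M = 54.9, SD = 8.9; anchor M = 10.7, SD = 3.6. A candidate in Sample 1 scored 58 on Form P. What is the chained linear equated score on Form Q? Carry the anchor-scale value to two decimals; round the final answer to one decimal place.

53.7

Form P → anchor (Sample 1): v = (3.3/7.8)(58 − 60.1) + 11.1 = 10.21
anchor → Form Q (Sample 2): y = (8.9/3.6)(10.21 − 10.7) + 54.9 = 53.7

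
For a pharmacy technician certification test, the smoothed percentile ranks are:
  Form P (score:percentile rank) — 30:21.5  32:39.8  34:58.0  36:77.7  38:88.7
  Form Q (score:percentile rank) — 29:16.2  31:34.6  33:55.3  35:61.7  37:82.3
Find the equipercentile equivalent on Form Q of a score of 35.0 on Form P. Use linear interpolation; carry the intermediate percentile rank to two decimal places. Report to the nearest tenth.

PR of 35.0 on Form P: 58.0 + (35.0 − 34)/(36 − 34) × (77.7 − 58.0) = 67.85
On Form Q, PR 67.85 falls between score 35 (PR 61.7) and 37 (PR 82.3).
Interpolate: 35 + (67.85 − 61.7)/(82.3 − 61.7) × (37 − 35) = 35.6

35.6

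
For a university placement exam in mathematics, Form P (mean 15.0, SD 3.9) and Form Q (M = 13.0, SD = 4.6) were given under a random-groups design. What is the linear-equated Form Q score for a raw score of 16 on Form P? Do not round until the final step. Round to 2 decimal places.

Linear equating: y = (SD_Y/SD_X)(x − M_X) + M_Y
y = (4.6/3.9)(16 − 15.0) + 13.0
y = 1.179487 × 1.0 + 13.0 = 1.1795 + 13.0 = 14.18

14.18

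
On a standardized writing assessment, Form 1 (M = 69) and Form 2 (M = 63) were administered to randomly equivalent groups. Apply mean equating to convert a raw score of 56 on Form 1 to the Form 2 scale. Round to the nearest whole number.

Mean equating: y = x + (M_Y − M_X) = 56 + (63 − 69) = 50

50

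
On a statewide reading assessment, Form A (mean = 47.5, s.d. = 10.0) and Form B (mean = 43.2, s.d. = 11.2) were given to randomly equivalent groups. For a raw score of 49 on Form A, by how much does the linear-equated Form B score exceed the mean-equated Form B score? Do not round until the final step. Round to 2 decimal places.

0.18

Mean-equated: 49 + (43.2 − 47.5) = 44.70
Linear-equated: (11.2/10.0)(49 − 47.5) + 43.2 = 44.880
Difference = 44.880 − 44.70 = 0.18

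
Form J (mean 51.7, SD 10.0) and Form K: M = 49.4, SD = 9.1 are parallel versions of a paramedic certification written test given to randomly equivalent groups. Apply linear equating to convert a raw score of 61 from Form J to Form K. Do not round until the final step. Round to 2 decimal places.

Linear equating: y = (SD_Y/SD_X)(x − M_X) + M_Y
y = (9.1/10.0)(61 − 51.7) + 49.4
y = 0.910000 × 9.3 + 49.4 = 8.4630 + 49.4 = 57.86

57.86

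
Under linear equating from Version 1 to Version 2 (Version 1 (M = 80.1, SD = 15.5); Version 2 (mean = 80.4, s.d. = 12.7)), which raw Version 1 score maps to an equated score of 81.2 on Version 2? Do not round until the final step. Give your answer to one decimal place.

Invert y = (SD_Y/SD_X)(x − M_X) + M_Y:
x = (SD_X/SD_Y)(y − M_Y) + M_X = (15.5/12.7)(81.2 − 80.4) + 80.1
x = 1.220472 × 0.800 + 80.1 = 81.1

81.1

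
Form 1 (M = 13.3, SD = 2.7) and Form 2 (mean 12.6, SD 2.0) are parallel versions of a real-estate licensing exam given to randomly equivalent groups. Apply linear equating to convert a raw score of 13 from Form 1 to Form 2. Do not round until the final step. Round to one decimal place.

Linear equating: y = (SD_Y/SD_X)(x − M_X) + M_Y
y = (2.0/2.7)(13 − 13.3) + 12.6
y = 0.740741 × -0.3 + 12.6 = -0.2222 + 12.6 = 12.4

12.4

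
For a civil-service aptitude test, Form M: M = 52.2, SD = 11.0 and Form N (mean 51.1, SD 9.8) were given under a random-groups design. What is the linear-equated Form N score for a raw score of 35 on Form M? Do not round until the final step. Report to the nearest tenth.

Linear equating: y = (SD_Y/SD_X)(x − M_X) + M_Y
y = (9.8/11.0)(35 − 52.2) + 51.1
y = 0.890909 × -17.2 + 51.1 = -15.3236 + 51.1 = 35.8

35.8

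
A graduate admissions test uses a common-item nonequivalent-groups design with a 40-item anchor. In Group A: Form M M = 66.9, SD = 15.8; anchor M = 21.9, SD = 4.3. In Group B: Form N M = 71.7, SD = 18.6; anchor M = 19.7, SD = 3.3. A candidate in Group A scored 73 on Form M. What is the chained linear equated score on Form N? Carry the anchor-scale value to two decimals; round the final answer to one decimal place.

93.5

Form M → anchor (Group A): v = (4.3/15.8)(73 − 66.9) + 21.9 = 23.56
anchor → Form N (Group B): y = (18.6/3.3)(23.56 − 19.7) + 71.7 = 93.5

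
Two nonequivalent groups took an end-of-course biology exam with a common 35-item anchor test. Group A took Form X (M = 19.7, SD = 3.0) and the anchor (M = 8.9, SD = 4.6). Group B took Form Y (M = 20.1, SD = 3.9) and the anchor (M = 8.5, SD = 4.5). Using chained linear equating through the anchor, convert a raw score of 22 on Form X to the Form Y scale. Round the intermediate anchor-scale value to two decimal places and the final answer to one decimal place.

Form X → anchor (Group A): v = (4.6/3.0)(22 − 19.7) + 8.9 = 12.43
anchor → Form Y (Group B): y = (3.9/4.5)(12.43 − 8.5) + 20.1 = 23.5

23.5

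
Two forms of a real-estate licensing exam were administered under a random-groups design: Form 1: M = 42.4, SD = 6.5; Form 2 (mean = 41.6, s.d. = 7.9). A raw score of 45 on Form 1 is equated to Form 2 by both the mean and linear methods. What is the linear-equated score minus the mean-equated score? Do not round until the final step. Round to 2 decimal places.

Mean-equated: 45 + (41.6 − 42.4) = 44.20
Linear-equated: (7.9/6.5)(45 − 42.4) + 41.6 = 44.760
Difference = 44.760 − 44.20 = 0.56

0.56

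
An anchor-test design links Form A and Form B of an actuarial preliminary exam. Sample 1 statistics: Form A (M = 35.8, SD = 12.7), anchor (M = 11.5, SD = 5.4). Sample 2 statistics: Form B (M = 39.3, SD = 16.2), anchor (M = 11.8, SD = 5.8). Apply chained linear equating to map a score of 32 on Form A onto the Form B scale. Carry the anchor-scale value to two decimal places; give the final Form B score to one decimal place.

Form A → anchor (Sample 1): v = (5.4/12.7)(32 − 35.8) + 11.5 = 9.88
anchor → Form B (Sample 2): y = (16.2/5.8)(9.88 − 11.8) + 39.3 = 33.9

33.9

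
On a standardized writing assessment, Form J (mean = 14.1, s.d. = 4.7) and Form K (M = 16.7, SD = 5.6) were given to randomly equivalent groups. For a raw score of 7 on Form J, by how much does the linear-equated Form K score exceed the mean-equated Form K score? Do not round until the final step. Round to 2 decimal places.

-1.36

Mean-equated: 7 + (16.7 − 14.1) = 9.60
Linear-equated: (5.6/4.7)(7 − 14.1) + 16.7 = 8.240
Difference = 8.240 − 9.60 = -1.36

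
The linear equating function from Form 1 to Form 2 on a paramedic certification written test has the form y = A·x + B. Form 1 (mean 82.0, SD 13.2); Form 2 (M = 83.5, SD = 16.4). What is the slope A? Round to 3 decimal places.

A = SD_Y / SD_X = 16.4 / 13.2 = 1.242

1.242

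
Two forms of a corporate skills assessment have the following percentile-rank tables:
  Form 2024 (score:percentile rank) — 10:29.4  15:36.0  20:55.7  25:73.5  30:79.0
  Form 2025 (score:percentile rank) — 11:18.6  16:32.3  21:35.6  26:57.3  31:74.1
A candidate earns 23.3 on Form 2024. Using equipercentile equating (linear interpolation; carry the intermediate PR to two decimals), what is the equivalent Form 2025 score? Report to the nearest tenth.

29.0

PR of 23.3 on Form 2024: 55.7 + (23.3 − 20)/(25 − 20) × (73.5 − 55.7) = 67.45
On Form 2025, PR 67.45 falls between score 26 (PR 57.3) and 31 (PR 74.1).
Interpolate: 26 + (67.45 − 57.3)/(74.1 − 57.3) × (31 − 26) = 29.0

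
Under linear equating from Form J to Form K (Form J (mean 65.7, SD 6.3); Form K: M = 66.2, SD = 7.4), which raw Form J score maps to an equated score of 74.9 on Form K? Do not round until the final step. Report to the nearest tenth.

Invert y = (SD_Y/SD_X)(x − M_X) + M_Y:
x = (SD_X/SD_Y)(y − M_Y) + M_X = (6.3/7.4)(74.9 − 66.2) + 65.7
x = 0.851351 × 8.700 + 65.7 = 73.1

73.1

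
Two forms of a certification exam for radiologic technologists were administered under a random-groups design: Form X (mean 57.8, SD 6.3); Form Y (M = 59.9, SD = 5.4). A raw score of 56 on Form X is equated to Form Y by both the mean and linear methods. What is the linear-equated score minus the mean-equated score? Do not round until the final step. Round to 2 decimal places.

0.26

Mean-equated: 56 + (59.9 − 57.8) = 58.10
Linear-equated: (5.4/6.3)(56 − 57.8) + 59.9 = 58.357
Difference = 58.357 − 58.10 = 0.26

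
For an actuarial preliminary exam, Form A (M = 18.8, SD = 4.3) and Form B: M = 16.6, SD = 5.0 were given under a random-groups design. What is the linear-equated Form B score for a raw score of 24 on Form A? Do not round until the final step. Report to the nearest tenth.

Linear equating: y = (SD_Y/SD_X)(x − M_X) + M_Y
y = (5.0/4.3)(24 − 18.8) + 16.6
y = 1.162791 × 5.2 + 16.6 = 6.0465 + 16.6 = 22.6

22.6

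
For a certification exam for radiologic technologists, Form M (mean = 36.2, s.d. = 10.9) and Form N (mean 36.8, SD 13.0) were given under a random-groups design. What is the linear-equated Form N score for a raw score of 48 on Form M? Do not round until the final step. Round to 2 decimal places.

50.87

Linear equating: y = (SD_Y/SD_X)(x − M_X) + M_Y
y = (13.0/10.9)(48 − 36.2) + 36.8
y = 1.192661 × 11.8 + 36.8 = 14.0734 + 36.8 = 50.87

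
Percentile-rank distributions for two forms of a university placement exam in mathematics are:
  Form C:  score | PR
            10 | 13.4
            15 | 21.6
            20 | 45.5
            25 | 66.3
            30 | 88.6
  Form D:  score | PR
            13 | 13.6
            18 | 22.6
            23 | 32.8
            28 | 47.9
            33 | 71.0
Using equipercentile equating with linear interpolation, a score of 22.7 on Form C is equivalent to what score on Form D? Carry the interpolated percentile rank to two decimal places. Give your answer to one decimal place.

29.9

PR of 22.7 on Form C: 45.5 + (22.7 − 20)/(25 − 20) × (66.3 − 45.5) = 56.73
On Form D, PR 56.73 falls between score 28 (PR 47.9) and 33 (PR 71.0).
Interpolate: 28 + (56.73 − 47.9)/(71.0 − 47.9) × (33 − 28) = 29.9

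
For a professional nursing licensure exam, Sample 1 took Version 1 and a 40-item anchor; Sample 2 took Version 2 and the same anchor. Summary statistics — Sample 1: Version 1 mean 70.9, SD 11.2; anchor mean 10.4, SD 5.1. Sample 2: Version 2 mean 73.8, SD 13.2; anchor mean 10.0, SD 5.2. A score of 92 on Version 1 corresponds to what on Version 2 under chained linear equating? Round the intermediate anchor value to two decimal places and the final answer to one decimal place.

Version 1 → anchor (Sample 1): v = (5.1/11.2)(92 − 70.9) + 10.4 = 20.01
anchor → Version 2 (Sample 2): y = (13.2/5.2)(20.01 − 10.0) + 73.8 = 99.2

99.2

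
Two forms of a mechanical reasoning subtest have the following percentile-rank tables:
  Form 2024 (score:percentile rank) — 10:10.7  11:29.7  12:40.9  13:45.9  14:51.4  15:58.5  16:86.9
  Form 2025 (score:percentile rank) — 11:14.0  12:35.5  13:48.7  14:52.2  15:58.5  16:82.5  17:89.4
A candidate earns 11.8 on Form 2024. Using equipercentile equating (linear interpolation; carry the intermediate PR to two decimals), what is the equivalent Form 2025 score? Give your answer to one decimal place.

12.2

PR of 11.8 on Form 2024: 29.7 + (11.8 − 11)/(12 − 11) × (40.9 − 29.7) = 38.66
On Form 2025, PR 38.66 falls between score 12 (PR 35.5) and 13 (PR 48.7).
Interpolate: 12 + (38.66 − 35.5)/(48.7 − 35.5) × (13 − 12) = 12.2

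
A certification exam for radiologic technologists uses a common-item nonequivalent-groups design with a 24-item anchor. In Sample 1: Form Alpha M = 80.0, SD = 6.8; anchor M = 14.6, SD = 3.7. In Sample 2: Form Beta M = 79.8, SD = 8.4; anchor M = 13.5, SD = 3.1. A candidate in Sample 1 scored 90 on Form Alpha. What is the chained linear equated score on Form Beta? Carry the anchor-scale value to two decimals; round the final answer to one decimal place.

97.5

Form Alpha → anchor (Sample 1): v = (3.7/6.8)(90 − 80.0) + 14.6 = 20.04
anchor → Form Beta (Sample 2): y = (8.4/3.1)(20.04 − 13.5) + 79.8 = 97.5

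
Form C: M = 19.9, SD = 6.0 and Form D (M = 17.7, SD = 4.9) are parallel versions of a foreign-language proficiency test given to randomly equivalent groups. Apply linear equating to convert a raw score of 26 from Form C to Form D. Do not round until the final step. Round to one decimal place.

Linear equating: y = (SD_Y/SD_X)(x − M_X) + M_Y
y = (4.9/6.0)(26 − 19.9) + 17.7
y = 0.816667 × 6.1 + 17.7 = 4.9817 + 17.7 = 22.7

22.7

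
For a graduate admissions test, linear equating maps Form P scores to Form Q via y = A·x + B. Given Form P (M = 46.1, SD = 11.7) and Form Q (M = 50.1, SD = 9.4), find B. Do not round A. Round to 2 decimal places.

A = SD_Y / SD_X = 9.4 / 11.7 = 0.803419
B = M_Y − A·M_X = 50.1 − 0.803419 × 46.1 = 13.06

13.06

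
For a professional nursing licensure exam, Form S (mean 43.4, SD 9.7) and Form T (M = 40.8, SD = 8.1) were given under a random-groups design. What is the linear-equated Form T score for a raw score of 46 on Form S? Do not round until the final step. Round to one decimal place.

43.0

Linear equating: y = (SD_Y/SD_X)(x − M_X) + M_Y
y = (8.1/9.7)(46 − 43.4) + 40.8
y = 0.835052 × 2.6 + 40.8 = 2.1711 + 40.8 = 43.0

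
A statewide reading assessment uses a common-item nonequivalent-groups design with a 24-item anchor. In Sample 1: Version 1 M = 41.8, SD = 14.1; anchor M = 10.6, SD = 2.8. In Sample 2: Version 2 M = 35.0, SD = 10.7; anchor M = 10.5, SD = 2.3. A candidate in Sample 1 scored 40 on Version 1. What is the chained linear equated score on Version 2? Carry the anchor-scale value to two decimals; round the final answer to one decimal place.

Version 1 → anchor (Sample 1): v = (2.8/14.1)(40 − 41.8) + 10.6 = 10.24
anchor → Version 2 (Sample 2): y = (10.7/2.3)(10.24 − 10.5) + 35.0 = 33.8

33.8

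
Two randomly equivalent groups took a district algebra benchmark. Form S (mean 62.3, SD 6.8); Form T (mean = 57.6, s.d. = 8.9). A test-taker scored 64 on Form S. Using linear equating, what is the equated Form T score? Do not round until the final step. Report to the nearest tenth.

Linear equating: y = (SD_Y/SD_X)(x − M_X) + M_Y
y = (8.9/6.8)(64 − 62.3) + 57.6
y = 1.308824 × 1.7 + 57.6 = 2.2250 + 57.6 = 59.8

59.8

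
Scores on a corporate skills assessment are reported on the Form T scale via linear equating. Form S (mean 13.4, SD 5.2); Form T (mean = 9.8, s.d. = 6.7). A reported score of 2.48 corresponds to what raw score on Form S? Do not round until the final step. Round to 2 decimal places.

Invert y = (SD_Y/SD_X)(x − M_X) + M_Y:
x = (SD_X/SD_Y)(y − M_Y) + M_X = (5.2/6.7)(2.48 − 9.8) + 13.4
x = 0.776119 × -7.320 + 13.4 = 7.72

7.72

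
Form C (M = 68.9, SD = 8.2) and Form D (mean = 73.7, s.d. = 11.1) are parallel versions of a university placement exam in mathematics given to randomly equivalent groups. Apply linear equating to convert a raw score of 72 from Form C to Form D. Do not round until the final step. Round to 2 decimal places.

Linear equating: y = (SD_Y/SD_X)(x − M_X) + M_Y
y = (11.1/8.2)(72 − 68.9) + 73.7
y = 1.353659 × 3.1 + 73.7 = 4.1963 + 73.7 = 77.90

77.90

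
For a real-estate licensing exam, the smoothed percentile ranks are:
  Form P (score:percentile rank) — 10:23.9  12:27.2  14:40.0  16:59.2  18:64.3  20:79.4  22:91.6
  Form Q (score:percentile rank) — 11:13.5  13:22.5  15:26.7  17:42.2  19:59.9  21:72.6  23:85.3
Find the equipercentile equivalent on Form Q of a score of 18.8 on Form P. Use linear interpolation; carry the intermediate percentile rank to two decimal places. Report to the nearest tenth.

PR of 18.8 on Form P: 64.3 + (18.8 − 18)/(20 − 18) × (79.4 − 64.3) = 70.34
On Form Q, PR 70.34 falls between score 19 (PR 59.9) and 21 (PR 72.6).
Interpolate: 19 + (70.34 − 59.9)/(72.6 − 59.9) × (21 − 19) = 20.6

20.6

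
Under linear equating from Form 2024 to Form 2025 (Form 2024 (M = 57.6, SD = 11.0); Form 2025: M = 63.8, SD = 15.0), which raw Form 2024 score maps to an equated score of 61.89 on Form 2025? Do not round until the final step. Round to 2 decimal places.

56.20

Invert y = (SD_Y/SD_X)(x − M_X) + M_Y:
x = (SD_X/SD_Y)(y − M_Y) + M_X = (11.0/15.0)(61.89 − 63.8) + 57.6
x = 0.733333 × -1.910 + 57.6 = 56.20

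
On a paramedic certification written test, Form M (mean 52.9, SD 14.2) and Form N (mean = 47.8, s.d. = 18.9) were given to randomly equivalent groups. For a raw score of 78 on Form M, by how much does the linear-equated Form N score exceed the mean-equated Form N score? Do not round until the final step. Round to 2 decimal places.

Mean-equated: 78 + (47.8 − 52.9) = 72.90
Linear-equated: (18.9/14.2)(78 − 52.9) + 47.8 = 81.208
Difference = 81.208 − 72.90 = 8.31

8.31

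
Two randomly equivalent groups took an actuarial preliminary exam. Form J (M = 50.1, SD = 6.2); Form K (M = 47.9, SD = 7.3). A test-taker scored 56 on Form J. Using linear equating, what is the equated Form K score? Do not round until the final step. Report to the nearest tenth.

54.8

Linear equating: y = (SD_Y/SD_X)(x − M_X) + M_Y
y = (7.3/6.2)(56 − 50.1) + 47.9
y = 1.177419 × 5.9 + 47.9 = 6.9468 + 47.9 = 54.8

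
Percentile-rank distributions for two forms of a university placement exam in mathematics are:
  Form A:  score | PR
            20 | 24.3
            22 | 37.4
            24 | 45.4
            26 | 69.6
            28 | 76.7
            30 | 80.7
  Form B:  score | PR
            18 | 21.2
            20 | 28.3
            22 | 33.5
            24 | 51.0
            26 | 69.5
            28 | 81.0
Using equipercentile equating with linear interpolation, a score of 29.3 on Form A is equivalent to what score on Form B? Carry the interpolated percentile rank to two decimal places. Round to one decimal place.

PR of 29.3 on Form A: 76.7 + (29.3 − 28)/(30 − 28) × (80.7 − 76.7) = 79.30
On Form B, PR 79.30 falls between score 26 (PR 69.5) and 28 (PR 81.0).
Interpolate: 26 + (79.30 − 69.5)/(81.0 − 69.5) × (28 − 26) = 27.7

27.7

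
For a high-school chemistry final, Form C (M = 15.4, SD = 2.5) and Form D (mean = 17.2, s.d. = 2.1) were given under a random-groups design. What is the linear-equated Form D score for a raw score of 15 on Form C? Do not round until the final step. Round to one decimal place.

16.9

Linear equating: y = (SD_Y/SD_X)(x − M_X) + M_Y
y = (2.1/2.5)(15 − 15.4) + 17.2
y = 0.840000 × -0.4 + 17.2 = -0.3360 + 17.2 = 16.9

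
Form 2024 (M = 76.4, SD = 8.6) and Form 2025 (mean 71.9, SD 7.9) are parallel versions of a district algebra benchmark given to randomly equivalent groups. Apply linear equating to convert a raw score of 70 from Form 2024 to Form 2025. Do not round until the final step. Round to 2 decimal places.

Linear equating: y = (SD_Y/SD_X)(x − M_X) + M_Y
y = (7.9/8.6)(70 − 76.4) + 71.9
y = 0.918605 × -6.4 + 71.9 = -5.8791 + 71.9 = 66.02

66.02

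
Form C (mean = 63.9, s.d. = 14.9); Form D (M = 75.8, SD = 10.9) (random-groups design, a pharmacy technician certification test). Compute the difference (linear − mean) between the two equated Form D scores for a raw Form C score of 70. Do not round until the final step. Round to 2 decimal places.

Mean-equated: 70 + (75.8 − 63.9) = 81.90
Linear-equated: (10.9/14.9)(70 − 63.9) + 75.8 = 80.262
Difference = 80.262 − 81.90 = -1.64

-1.64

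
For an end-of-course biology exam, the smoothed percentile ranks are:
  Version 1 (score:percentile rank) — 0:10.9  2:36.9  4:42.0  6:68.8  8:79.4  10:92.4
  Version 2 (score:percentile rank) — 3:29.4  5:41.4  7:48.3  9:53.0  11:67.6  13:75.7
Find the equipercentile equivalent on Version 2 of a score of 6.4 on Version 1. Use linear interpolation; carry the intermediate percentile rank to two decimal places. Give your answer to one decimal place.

PR of 6.4 on Version 1: 68.8 + (6.4 − 6)/(8 − 6) × (79.4 − 68.8) = 70.92
On Version 2, PR 70.92 falls between score 11 (PR 67.6) and 13 (PR 75.7).
Interpolate: 11 + (70.92 − 67.6)/(75.7 − 67.6) × (13 − 11) = 11.8

11.8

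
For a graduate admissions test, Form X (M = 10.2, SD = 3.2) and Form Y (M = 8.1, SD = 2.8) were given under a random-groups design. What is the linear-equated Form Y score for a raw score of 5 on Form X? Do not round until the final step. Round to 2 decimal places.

3.55

Linear equating: y = (SD_Y/SD_X)(x − M_X) + M_Y
y = (2.8/3.2)(5 − 10.2) + 8.1
y = 0.875000 × -5.2 + 8.1 = -4.5500 + 8.1 = 3.55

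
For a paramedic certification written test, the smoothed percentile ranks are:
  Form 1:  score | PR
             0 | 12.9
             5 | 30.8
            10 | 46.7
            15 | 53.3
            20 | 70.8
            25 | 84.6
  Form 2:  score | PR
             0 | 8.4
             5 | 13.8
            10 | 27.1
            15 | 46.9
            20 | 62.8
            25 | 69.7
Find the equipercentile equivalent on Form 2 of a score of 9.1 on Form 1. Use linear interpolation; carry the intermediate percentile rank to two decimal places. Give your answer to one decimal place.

PR of 9.1 on Form 1: 30.8 + (9.1 − 5)/(10 − 5) × (46.7 − 30.8) = 43.84
On Form 2, PR 43.84 falls between score 10 (PR 27.1) and 15 (PR 46.9).
Interpolate: 10 + (43.84 − 27.1)/(46.9 − 27.1) × (15 − 10) = 14.2

14.2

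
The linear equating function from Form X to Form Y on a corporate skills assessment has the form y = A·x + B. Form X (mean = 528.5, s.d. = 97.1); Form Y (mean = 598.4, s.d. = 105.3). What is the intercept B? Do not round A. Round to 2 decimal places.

25.27

A = SD_Y / SD_X = 105.3 / 97.1 = 1.084449
B = M_Y − A·M_X = 598.4 − 1.084449 × 528.5 = 25.27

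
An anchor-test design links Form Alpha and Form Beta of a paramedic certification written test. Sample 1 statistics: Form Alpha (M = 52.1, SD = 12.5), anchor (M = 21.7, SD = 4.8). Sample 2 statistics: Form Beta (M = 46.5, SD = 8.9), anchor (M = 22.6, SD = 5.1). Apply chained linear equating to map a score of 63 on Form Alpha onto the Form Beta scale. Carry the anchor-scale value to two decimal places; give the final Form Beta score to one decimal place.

52.2

Form Alpha → anchor (Sample 1): v = (4.8/12.5)(63 − 52.1) + 21.7 = 25.89
anchor → Form Beta (Sample 2): y = (8.9/5.1)(25.89 − 22.6) + 46.5 = 52.2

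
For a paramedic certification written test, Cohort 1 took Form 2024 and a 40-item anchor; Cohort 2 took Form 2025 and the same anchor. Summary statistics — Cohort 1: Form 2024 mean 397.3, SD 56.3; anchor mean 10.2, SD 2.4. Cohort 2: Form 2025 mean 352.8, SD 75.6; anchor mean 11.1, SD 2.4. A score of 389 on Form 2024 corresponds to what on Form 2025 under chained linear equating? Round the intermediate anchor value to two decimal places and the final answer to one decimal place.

313.4

Form 2024 → anchor (Cohort 1): v = (2.4/56.3)(389 − 397.3) + 10.2 = 9.85
anchor → Form 2025 (Cohort 2): y = (75.6/2.4)(9.85 − 11.1) + 352.8 = 313.4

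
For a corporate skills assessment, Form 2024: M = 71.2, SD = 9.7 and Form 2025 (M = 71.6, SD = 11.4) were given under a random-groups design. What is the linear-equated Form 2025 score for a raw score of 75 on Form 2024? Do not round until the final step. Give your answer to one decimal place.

Linear equating: y = (SD_Y/SD_X)(x − M_X) + M_Y
y = (11.4/9.7)(75 − 71.2) + 71.6
y = 1.175258 × 3.8 + 71.6 = 4.4660 + 71.6 = 76.1

76.1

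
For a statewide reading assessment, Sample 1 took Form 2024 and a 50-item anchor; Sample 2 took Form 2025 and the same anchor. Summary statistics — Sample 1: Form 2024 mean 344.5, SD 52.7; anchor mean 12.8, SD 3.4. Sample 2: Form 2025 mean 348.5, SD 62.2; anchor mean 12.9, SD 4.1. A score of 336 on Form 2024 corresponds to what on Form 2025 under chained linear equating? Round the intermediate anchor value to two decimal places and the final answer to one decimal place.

Form 2024 → anchor (Sample 1): v = (3.4/52.7)(336 − 344.5) + 12.8 = 12.25
anchor → Form 2025 (Sample 2): y = (62.2/4.1)(12.25 − 12.9) + 348.5 = 338.6

338.6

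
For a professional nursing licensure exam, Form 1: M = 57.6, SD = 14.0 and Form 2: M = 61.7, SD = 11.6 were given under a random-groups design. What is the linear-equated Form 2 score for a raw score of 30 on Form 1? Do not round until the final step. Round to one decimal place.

Linear equating: y = (SD_Y/SD_X)(x − M_X) + M_Y
y = (11.6/14.0)(30 − 57.6) + 61.7
y = 0.828571 × -27.6 + 61.7 = -22.8686 + 61.7 = 38.8

38.8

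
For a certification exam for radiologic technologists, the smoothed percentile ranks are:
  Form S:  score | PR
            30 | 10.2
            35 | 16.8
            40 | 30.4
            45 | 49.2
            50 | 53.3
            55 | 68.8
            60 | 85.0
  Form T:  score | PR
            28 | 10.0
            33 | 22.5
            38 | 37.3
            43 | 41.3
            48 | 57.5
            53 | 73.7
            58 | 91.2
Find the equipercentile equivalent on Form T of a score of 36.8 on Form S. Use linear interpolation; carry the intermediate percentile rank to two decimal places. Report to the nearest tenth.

32.7

PR of 36.8 on Form S: 16.8 + (36.8 − 35)/(40 − 35) × (30.4 − 16.8) = 21.70
On Form T, PR 21.70 falls between score 28 (PR 10.0) and 33 (PR 22.5).
Interpolate: 28 + (21.70 − 10.0)/(22.5 − 10.0) × (33 − 28) = 32.7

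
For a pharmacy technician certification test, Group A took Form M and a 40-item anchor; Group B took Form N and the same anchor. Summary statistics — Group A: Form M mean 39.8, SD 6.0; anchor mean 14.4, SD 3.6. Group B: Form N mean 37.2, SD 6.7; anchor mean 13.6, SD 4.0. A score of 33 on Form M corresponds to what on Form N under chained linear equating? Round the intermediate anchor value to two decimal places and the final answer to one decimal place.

Form M → anchor (Group A): v = (3.6/6.0)(33 − 39.8) + 14.4 = 10.32
anchor → Form N (Group B): y = (6.7/4.0)(10.32 − 13.6) + 37.2 = 31.7

31.7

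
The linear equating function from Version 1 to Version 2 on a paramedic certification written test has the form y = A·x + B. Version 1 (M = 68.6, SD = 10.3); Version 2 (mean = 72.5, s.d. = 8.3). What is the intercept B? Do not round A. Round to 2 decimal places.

17.22

A = SD_Y / SD_X = 8.3 / 10.3 = 0.805825
B = M_Y − A·M_X = 72.5 − 0.805825 × 68.6 = 17.22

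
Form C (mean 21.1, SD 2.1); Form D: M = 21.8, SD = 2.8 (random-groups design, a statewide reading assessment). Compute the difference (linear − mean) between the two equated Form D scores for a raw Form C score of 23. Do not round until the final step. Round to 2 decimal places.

0.63

Mean-equated: 23 + (21.8 − 21.1) = 23.70
Linear-equated: (2.8/2.1)(23 − 21.1) + 21.8 = 24.333
Difference = 24.333 − 23.70 = 0.63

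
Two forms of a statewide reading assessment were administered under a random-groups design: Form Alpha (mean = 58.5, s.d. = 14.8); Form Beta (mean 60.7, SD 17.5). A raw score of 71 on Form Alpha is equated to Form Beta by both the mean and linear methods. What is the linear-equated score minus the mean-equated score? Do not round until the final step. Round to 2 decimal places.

2.28

Mean-equated: 71 + (60.7 − 58.5) = 73.20
Linear-equated: (17.5/14.8)(71 − 58.5) + 60.7 = 75.480
Difference = 75.480 − 73.20 = 2.28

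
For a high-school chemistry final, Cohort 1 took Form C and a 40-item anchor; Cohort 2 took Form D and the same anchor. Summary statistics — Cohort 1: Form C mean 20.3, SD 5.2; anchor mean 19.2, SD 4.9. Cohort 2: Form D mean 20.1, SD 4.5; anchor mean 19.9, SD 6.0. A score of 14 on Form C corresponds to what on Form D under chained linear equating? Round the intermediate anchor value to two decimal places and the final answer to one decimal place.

Form C → anchor (Cohort 1): v = (4.9/5.2)(14 − 20.3) + 19.2 = 13.26
anchor → Form D (Cohort 2): y = (4.5/6.0)(13.26 − 19.9) + 20.1 = 15.1

15.1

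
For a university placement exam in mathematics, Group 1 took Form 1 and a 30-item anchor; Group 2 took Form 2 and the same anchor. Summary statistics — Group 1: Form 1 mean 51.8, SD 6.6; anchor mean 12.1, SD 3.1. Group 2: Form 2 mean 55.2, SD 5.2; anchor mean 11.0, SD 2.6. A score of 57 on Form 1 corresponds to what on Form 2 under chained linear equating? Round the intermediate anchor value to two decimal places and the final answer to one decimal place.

Form 1 → anchor (Group 1): v = (3.1/6.6)(57 − 51.8) + 12.1 = 14.54
anchor → Form 2 (Group 2): y = (5.2/2.6)(14.54 − 11.0) + 55.2 = 62.3

62.3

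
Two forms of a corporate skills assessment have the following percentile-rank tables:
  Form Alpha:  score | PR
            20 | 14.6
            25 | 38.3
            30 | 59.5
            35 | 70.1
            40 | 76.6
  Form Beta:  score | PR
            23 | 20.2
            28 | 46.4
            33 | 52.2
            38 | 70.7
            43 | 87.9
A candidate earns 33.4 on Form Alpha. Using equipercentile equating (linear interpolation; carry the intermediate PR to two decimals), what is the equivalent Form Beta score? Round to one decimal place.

36.9

PR of 33.4 on Form Alpha: 59.5 + (33.4 − 30)/(35 − 30) × (70.1 − 59.5) = 66.71
On Form Beta, PR 66.71 falls between score 33 (PR 52.2) and 38 (PR 70.7).
Interpolate: 33 + (66.71 − 52.2)/(70.7 − 52.2) × (38 − 33) = 36.9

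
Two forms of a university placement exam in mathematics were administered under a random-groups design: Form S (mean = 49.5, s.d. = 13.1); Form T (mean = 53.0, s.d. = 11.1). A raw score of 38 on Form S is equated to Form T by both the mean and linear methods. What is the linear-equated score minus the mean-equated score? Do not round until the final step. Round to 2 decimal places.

Mean-equated: 38 + (53.0 − 49.5) = 41.50
Linear-equated: (11.1/13.1)(38 − 49.5) + 53.0 = 43.256
Difference = 43.256 − 41.50 = 1.76

1.76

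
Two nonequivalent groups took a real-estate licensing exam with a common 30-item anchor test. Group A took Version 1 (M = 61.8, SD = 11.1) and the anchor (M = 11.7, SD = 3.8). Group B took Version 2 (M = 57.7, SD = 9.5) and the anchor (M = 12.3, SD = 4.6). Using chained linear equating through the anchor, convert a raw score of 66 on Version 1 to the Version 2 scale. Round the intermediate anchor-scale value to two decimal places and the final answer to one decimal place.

Version 1 → anchor (Group A): v = (3.8/11.1)(66 − 61.8) + 11.7 = 13.14
anchor → Version 2 (Group B): y = (9.5/4.6)(13.14 − 12.3) + 57.7 = 59.4

59.4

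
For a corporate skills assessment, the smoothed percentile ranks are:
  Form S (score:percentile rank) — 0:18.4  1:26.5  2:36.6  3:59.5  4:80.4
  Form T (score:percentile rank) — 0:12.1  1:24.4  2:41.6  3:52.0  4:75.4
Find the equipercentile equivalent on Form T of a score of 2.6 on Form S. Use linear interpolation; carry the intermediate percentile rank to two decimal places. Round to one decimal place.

PR of 2.6 on Form S: 36.6 + (2.6 − 2)/(3 − 2) × (59.5 − 36.6) = 50.34
On Form T, PR 50.34 falls between score 2 (PR 41.6) and 3 (PR 52.0).
Interpolate: 2 + (50.34 − 41.6)/(52.0 − 41.6) × (3 − 2) = 2.8

2.8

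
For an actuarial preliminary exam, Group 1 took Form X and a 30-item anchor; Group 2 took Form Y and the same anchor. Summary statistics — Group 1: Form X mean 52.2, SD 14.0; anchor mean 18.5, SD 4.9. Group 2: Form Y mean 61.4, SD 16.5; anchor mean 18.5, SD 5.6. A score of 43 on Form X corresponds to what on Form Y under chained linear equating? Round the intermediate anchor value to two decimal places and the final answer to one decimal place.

Form X → anchor (Group 1): v = (4.9/14.0)(43 − 52.2) + 18.5 = 15.28
anchor → Form Y (Group 2): y = (16.5/5.6)(15.28 − 18.5) + 61.4 = 51.9

51.9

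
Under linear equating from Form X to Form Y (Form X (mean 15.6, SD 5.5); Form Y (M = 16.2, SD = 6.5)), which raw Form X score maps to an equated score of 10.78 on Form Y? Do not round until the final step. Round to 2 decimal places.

11.01

Invert y = (SD_Y/SD_X)(x − M_X) + M_Y:
x = (SD_X/SD_Y)(y − M_Y) + M_X = (5.5/6.5)(10.78 − 16.2) + 15.6
x = 0.846154 × -5.420 + 15.6 = 11.01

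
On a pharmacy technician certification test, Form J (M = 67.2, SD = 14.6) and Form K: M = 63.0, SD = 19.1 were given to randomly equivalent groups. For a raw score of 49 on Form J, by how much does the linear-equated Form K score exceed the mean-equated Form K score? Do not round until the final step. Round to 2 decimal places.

-5.61

Mean-equated: 49 + (63.0 − 67.2) = 44.80
Linear-equated: (19.1/14.6)(49 − 67.2) + 63.0 = 39.190
Difference = 39.190 − 44.80 = -5.61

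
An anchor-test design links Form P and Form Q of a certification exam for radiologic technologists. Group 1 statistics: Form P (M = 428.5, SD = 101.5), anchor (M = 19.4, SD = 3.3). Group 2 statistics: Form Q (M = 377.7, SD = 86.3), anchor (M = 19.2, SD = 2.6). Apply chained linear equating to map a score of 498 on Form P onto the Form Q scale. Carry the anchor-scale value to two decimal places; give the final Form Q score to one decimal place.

459.4

Form P → anchor (Group 1): v = (3.3/101.5)(498 − 428.5) + 19.4 = 21.66
anchor → Form Q (Group 2): y = (86.3/2.6)(21.66 − 19.2) + 377.7 = 459.4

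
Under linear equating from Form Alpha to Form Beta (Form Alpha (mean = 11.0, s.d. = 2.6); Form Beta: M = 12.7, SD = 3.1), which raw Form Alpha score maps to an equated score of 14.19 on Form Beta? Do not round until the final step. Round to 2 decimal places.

12.25

Invert y = (SD_Y/SD_X)(x − M_X) + M_Y:
x = (SD_X/SD_Y)(y − M_Y) + M_X = (2.6/3.1)(14.19 − 12.7) + 11.0
x = 0.838710 × 1.490 + 11.0 = 12.25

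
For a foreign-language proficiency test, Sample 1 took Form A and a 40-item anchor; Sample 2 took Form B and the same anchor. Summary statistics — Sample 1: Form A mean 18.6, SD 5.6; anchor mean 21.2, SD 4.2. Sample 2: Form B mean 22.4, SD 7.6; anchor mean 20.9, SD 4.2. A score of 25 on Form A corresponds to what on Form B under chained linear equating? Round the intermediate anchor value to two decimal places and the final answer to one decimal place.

Form A → anchor (Sample 1): v = (4.2/5.6)(25 − 18.6) + 21.2 = 26.00
anchor → Form B (Sample 2): y = (7.6/4.2)(26.00 − 20.9) + 22.4 = 31.6

31.6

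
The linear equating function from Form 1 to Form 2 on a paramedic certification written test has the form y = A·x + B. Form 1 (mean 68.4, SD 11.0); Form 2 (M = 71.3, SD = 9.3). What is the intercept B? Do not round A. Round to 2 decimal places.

13.47

A = SD_Y / SD_X = 9.3 / 11.0 = 0.845455
B = M_Y − A·M_X = 71.3 − 0.845455 × 68.4 = 13.47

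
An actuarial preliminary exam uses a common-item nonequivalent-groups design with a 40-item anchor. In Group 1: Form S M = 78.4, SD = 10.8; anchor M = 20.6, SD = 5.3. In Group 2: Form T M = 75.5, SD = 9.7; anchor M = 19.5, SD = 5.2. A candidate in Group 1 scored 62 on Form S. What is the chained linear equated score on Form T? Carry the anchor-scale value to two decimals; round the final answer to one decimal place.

62.5

Form S → anchor (Group 1): v = (5.3/10.8)(62 − 78.4) + 20.6 = 12.55
anchor → Form T (Group 2): y = (9.7/5.2)(12.55 − 19.5) + 75.5 = 62.5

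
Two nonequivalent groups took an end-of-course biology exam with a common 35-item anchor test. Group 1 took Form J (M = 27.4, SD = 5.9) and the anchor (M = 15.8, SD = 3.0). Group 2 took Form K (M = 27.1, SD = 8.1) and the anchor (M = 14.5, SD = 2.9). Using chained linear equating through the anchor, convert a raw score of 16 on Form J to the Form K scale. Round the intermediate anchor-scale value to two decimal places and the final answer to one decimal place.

Form J → anchor (Group 1): v = (3.0/5.9)(16 − 27.4) + 15.8 = 10.00
anchor → Form K (Group 2): y = (8.1/2.9)(10.00 − 14.5) + 27.1 = 14.5

14.5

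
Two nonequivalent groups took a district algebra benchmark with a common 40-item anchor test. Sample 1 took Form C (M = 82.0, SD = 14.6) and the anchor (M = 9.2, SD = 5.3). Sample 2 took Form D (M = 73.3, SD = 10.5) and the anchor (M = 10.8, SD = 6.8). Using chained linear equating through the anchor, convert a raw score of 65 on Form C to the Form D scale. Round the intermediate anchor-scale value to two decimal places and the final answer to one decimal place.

61.3

Form C → anchor (Sample 1): v = (5.3/14.6)(65 − 82.0) + 9.2 = 3.03
anchor → Form D (Sample 2): y = (10.5/6.8)(3.03 − 10.8) + 73.3 = 61.3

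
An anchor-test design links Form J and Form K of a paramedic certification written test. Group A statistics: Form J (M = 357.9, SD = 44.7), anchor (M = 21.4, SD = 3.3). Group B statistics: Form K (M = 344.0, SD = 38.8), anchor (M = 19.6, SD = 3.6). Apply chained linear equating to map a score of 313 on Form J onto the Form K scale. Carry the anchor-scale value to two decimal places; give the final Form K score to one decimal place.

Form J → anchor (Group A): v = (3.3/44.7)(313 − 357.9) + 21.4 = 18.09
anchor → Form K (Group B): y = (38.8/3.6)(18.09 − 19.6) + 344.0 = 327.7

327.7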